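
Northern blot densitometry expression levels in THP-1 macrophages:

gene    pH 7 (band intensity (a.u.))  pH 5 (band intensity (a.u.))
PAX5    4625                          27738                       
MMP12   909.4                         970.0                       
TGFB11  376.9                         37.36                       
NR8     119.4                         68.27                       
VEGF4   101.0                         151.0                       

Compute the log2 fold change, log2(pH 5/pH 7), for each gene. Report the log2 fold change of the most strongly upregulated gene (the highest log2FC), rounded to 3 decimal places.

log2(27738/4625) = 2.584  (PAX5)
log2(970.0/909.4) = 0.093  (MMP12)
log2(37.36/376.9) = -3.335  (TGFB11)
log2(68.27/119.4) = -0.806  (NR8)
log2(151.0/101.0) = 0.580  (VEGF4)
PAX5 is most strongly upregulated.

2.584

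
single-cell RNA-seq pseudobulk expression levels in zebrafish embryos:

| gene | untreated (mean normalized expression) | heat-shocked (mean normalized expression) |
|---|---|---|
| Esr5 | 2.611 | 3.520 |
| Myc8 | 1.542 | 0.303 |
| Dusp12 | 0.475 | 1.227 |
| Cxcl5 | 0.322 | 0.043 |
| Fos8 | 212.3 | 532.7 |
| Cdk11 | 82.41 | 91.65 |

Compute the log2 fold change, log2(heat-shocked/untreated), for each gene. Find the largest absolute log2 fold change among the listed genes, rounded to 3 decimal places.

log2(3.520/2.611) = 0.431  (Esr5)
log2(0.303/1.542) = -2.347  (Myc8)
log2(1.227/0.475) = 1.369  (Dusp12)
log2(0.043/0.322) = -2.905  (Cxcl5)
log2(532.7/212.3) = 1.327  (Fos8)
log2(91.65/82.41) = 0.153  (Cdk11)
The largest magnitude belongs to Cxcl5.

2.905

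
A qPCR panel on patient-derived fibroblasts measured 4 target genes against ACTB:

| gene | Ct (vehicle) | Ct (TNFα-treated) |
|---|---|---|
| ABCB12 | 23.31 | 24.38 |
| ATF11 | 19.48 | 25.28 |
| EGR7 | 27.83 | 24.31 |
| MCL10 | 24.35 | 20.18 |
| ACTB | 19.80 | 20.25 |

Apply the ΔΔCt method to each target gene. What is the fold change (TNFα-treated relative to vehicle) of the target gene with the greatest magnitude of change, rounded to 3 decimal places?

ABCB12: ΔΔCt = (24.38−20.25) − (23.31−19.80) = 4.13 − 3.51 = 0.62; fold change = 2^-0.62 = 0.651
ATF11: ΔΔCt = (25.28−20.25) − (19.48−19.80) = 5.03 − (-0.32) = 5.35; fold change = 2^-5.35 = 0.025
EGR7: ΔΔCt = (24.31−20.25) − (27.83−19.80) = 4.06 − 8.03 = -3.97; fold change = 2^3.97 = 15.671
MCL10: ΔΔCt = (20.18−20.25) − (24.35−19.80) = -0.07 − 4.55 = -4.62; fold change = 2^4.62 = 24.590
ATF11 has the largest |ΔΔCt| = 5.35.

0.025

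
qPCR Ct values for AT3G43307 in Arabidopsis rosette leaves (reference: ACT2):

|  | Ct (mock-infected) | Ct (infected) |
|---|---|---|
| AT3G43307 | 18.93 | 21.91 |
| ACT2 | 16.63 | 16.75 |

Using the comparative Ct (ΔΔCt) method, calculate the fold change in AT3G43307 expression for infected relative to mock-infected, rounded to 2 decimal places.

ΔCt(mock-infected) = 18.930 − 16.630 = 2.300
ΔCt(infected) = 21.910 − 16.750 = 5.160
ΔΔCt = 5.160 − 2.300 = 2.860
Fold change = 2^(−2.860) = 0.138

0.14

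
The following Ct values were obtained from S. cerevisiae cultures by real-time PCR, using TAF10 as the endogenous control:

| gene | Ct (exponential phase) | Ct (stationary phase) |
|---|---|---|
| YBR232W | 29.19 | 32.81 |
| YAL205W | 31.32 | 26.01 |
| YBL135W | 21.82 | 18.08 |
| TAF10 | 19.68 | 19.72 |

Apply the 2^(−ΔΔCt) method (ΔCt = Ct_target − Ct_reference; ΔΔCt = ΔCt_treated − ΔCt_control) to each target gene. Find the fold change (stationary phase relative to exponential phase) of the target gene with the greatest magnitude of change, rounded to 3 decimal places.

YBR232W: ΔΔCt = (32.81−19.72) − (29.19−19.68) = 13.09 − 9.51 = 3.58; fold change = 2^-3.58 = 0.084
YAL205W: ΔΔCt = (26.01−19.72) − (31.32−19.68) = 6.29 − 11.64 = -5.35; fold change = 2^5.35 = 40.786
YBL135W: ΔΔCt = (18.08−19.72) − (21.82−19.68) = -1.64 − 2.14 = -3.78; fold change = 2^3.78 = 13.737
YAL205W has the largest |ΔΔCt| = 5.35.

40.786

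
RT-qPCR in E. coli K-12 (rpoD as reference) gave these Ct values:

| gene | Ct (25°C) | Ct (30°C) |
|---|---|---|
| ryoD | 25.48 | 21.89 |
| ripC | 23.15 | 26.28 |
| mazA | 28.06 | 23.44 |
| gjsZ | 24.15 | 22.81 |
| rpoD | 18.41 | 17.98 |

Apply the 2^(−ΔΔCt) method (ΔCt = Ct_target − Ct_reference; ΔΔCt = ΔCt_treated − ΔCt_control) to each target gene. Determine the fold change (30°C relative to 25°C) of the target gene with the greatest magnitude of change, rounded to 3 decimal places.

ryoD: ΔΔCt = (21.89−17.98) − (25.48−18.41) = 3.91 − 7.07 = -3.16; fold change = 2^3.16 = 8.938
ripC: ΔΔCt = (26.28−17.98) − (23.15−18.41) = 8.30 − 4.74 = 3.56; fold change = 2^-3.56 = 0.085
mazA: ΔΔCt = (23.44−17.98) − (28.06−18.41) = 5.46 − 9.65 = -4.19; fold change = 2^4.19 = 18.252
gjsZ: ΔΔCt = (22.81−17.98) − (24.15−18.41) = 4.83 − 5.74 = -0.91; fold change = 2^0.91 = 1.879
mazA has the largest |ΔΔCt| = 4.19.

18.252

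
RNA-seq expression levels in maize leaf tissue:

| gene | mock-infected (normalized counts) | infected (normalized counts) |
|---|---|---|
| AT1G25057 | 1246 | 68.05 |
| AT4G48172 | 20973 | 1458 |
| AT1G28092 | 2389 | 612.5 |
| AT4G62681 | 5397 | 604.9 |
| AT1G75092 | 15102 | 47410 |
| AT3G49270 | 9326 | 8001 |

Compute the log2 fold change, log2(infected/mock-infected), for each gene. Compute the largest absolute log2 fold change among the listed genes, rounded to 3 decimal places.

4.195

log2(68.05/1246) = -4.195  (AT1G25057)
log2(1458/20973) = -3.846  (AT4G48172)
log2(612.5/2389) = -1.964  (AT1G28092)
log2(604.9/5397) = -3.157  (AT4G62681)
log2(47410/15102) = 1.650  (AT1G75092)
log2(8001/9326) = -0.221  (AT3G49270)
The largest magnitude belongs to AT1G25057.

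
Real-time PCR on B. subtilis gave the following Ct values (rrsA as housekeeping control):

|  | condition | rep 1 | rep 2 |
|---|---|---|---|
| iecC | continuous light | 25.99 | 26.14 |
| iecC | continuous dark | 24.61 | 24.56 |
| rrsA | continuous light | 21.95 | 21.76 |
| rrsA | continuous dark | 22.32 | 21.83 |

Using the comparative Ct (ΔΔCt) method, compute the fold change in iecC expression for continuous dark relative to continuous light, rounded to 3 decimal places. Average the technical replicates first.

Mean Ct: iecC continuous light 26.065; iecC continuous dark 24.585; rrsA continuous light 21.855; rrsA continuous dark 22.075
ΔCt(continuous light) = 26.065 − 21.855 = 4.210
ΔCt(continuous dark) = 24.585 − 22.075 = 2.510
ΔΔCt = 2.510 − 4.210 = -1.700
Fold change = 2^(−(-1.700)) = 2^1.700 = 3.2490

3.249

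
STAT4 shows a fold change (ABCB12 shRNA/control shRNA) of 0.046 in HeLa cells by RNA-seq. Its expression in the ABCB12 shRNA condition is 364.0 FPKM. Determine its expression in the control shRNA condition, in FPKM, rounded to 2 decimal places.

control shRNA expression = 364.0 / 0.046 = 7913.04

7913.04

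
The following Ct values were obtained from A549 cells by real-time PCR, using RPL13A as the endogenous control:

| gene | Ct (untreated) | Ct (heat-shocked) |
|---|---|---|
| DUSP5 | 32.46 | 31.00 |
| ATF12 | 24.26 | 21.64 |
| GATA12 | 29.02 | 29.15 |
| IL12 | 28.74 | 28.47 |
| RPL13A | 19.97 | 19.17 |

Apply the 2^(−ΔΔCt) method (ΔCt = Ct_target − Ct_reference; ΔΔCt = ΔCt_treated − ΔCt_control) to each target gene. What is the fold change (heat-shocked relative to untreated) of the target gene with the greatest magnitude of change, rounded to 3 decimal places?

DUSP5: ΔΔCt = (31.00−19.17) − (32.46−19.97) = 11.83 − 12.49 = -0.66; fold change = 2^0.66 = 1.580
ATF12: ΔΔCt = (21.64−19.17) − (24.26−19.97) = 2.47 − 4.29 = -1.82; fold change = 2^1.82 = 3.531
GATA12: ΔΔCt = (29.15−19.17) − (29.02−19.97) = 9.98 − 9.05 = 0.93; fold change = 2^-0.93 = 0.525
IL12: ΔΔCt = (28.47−19.17) − (28.74−19.97) = 9.30 − 8.77 = 0.53; fold change = 2^-0.53 = 0.693
ATF12 has the largest |ΔΔCt| = 1.82.

3.531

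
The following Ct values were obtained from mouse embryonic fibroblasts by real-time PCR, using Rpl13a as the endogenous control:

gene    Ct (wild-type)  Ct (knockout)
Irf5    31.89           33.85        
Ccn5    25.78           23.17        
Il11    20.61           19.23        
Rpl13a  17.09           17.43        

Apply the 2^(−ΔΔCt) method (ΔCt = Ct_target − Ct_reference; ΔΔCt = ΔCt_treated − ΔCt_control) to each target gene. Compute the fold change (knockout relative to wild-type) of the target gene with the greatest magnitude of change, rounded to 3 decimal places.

Irf5: ΔΔCt = (33.85−17.43) − (31.89−17.09) = 16.42 − 14.80 = 1.62; fold change = 2^-1.62 = 0.325
Ccn5: ΔΔCt = (23.17−17.43) − (25.78−17.09) = 5.74 − 8.69 = -2.95; fold change = 2^2.95 = 7.727
Il11: ΔΔCt = (19.23−17.43) − (20.61−17.09) = 1.80 − 3.52 = -1.72; fold change = 2^1.72 = 3.294
Ccn5 has the largest |ΔΔCt| = 2.95.

7.727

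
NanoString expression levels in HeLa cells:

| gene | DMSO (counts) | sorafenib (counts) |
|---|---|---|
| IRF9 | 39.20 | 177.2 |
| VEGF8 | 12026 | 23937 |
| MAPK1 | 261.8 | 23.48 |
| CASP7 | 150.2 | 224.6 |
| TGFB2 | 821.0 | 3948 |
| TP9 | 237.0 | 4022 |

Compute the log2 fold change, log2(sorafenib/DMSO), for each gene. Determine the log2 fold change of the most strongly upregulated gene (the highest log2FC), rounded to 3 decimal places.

log2(177.2/39.20) = 2.176  (IRF9)
log2(23937/12026) = 0.993  (VEGF8)
log2(23.48/261.8) = -3.479  (MAPK1)
log2(224.6/150.2) = 0.580  (CASP7)
log2(3948/821.0) = 2.266  (TGFB2)
log2(4022/237.0) = 4.085  (TP9)
TP9 is most strongly upregulated.

4.085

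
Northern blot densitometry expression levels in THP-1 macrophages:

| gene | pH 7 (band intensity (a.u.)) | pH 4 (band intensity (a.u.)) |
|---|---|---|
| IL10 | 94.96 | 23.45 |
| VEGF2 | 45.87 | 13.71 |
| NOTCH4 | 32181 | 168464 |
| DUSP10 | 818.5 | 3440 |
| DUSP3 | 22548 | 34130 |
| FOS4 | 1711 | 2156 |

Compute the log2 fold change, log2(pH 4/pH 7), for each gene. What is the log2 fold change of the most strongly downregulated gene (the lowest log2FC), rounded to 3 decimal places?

-2.018

log2(23.45/94.96) = -2.018  (IL10)
log2(13.71/45.87) = -1.742  (VEGF2)
log2(168464/32181) = 2.388  (NOTCH4)
log2(3440/818.5) = 2.071  (DUSP10)
log2(34130/22548) = 0.598  (DUSP3)
log2(2156/1711) = 0.334  (FOS4)
IL10 is most strongly downregulated.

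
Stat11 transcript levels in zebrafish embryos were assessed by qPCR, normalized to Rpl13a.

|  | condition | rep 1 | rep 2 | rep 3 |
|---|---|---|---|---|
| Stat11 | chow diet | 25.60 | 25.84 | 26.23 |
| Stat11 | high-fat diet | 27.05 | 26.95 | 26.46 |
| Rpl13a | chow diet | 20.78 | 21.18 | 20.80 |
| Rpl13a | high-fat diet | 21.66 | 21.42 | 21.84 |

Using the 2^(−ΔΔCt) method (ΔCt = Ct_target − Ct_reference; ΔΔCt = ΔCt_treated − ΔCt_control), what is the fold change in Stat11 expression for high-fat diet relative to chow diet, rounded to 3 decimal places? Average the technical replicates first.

0.865

Mean Ct: Stat11 chow diet 25.890; Stat11 high-fat diet 26.820; Rpl13a chow diet 20.920; Rpl13a high-fat diet 21.640
ΔCt(chow diet) = 25.890 − 20.920 = 4.970
ΔCt(high-fat diet) = 26.820 − 21.640 = 5.180
ΔΔCt = 5.180 − 4.970 = 0.210
Fold change = 2^(−0.210) = 0.8645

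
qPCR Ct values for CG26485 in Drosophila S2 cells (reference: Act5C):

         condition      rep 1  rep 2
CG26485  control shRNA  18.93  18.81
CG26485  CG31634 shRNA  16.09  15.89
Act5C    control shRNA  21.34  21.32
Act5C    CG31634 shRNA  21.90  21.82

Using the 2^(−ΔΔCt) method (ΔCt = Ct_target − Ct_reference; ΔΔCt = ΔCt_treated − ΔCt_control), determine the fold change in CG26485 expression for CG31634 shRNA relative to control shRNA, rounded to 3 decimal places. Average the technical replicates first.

10.629

Mean Ct: CG26485 control shRNA 18.870; CG26485 CG31634 shRNA 15.990; Act5C control shRNA 21.330; Act5C CG31634 shRNA 21.860
ΔCt(control shRNA) = 18.870 − 21.330 = -2.460
ΔCt(CG31634 shRNA) = 15.990 − 21.860 = -5.870
ΔΔCt = -5.870 − (-2.460) = -3.410
Fold change = 2^(−(-3.410)) = 2^3.410 = 10.6295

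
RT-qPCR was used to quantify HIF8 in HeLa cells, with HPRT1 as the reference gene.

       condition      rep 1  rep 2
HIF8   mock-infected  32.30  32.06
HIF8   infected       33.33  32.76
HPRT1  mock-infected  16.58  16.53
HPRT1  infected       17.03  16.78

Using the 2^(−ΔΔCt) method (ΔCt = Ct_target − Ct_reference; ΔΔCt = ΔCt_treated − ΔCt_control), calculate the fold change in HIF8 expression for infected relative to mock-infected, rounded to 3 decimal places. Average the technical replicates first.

0.700

Mean Ct: HIF8 mock-infected 32.180; HIF8 infected 33.045; HPRT1 mock-infected 16.555; HPRT1 infected 16.905
ΔCt(mock-infected) = 32.180 − 16.555 = 15.625
ΔCt(infected) = 33.045 − 16.905 = 16.140
ΔΔCt = 16.140 − 15.625 = 0.515
Fold change = 2^(−0.515) = 0.6998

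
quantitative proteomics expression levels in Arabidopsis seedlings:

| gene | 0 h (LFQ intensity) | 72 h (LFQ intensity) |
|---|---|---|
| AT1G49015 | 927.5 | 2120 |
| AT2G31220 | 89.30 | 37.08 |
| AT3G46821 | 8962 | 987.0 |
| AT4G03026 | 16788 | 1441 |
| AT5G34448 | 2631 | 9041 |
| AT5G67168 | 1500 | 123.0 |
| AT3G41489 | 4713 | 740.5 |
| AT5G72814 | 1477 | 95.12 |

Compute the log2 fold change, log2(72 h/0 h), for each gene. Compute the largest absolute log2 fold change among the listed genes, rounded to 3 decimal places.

3.957

log2(2120/927.5) = 1.193  (AT1G49015)
log2(37.08/89.30) = -1.268  (AT2G31220)
log2(987.0/8962) = -3.183  (AT3G46821)
log2(1441/16788) = -3.542  (AT4G03026)
log2(9041/2631) = 1.781  (AT5G34448)
log2(123.0/1500) = -3.608  (AT5G67168)
log2(740.5/4713) = -2.670  (AT3G41489)
log2(95.12/1477) = -3.957  (AT5G72814)
The largest magnitude belongs to AT5G72814.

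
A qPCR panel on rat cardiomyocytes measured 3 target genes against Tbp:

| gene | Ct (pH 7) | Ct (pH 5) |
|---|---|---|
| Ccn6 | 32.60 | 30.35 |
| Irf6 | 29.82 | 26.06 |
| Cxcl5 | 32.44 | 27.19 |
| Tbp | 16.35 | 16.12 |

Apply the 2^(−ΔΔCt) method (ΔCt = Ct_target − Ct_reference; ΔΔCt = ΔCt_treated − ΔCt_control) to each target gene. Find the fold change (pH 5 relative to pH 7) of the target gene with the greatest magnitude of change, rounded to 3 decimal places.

32.447

Ccn6: ΔΔCt = (30.35−16.12) − (32.60−16.35) = 14.23 − 16.25 = -2.02; fold change = 2^2.02 = 4.056
Irf6: ΔΔCt = (26.06−16.12) − (29.82−16.35) = 9.94 − 13.47 = -3.53; fold change = 2^3.53 = 11.551
Cxcl5: ΔΔCt = (27.19−16.12) − (32.44−16.35) = 11.07 − 16.09 = -5.02; fold change = 2^5.02 = 32.447
Cxcl5 has the largest |ΔΔCt| = 5.02.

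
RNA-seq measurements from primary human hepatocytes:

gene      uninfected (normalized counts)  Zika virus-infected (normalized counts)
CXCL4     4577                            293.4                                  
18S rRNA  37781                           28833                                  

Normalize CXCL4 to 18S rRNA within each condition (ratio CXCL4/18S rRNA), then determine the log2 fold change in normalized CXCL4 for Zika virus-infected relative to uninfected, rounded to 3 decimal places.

CXCL4/18S rRNA (uninfected) = 4577 / 37781 = 0.12115
CXCL4/18S rRNA (Zika virus-infected) = 293.4 / 28833 = 0.010176
Fold change = 0.010176 / 0.12115 = 0.0840
log2(0.0840) = -3.5735

-3.574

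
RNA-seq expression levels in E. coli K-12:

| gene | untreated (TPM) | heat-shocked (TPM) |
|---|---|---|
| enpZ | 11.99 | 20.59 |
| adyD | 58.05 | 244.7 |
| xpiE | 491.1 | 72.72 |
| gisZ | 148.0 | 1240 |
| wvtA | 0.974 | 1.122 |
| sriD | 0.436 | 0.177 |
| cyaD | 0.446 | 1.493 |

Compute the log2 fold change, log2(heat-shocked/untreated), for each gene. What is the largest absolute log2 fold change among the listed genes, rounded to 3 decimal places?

log2(20.59/11.99) = 0.780  (enpZ)
log2(244.7/58.05) = 2.076  (adyD)
log2(72.72/491.1) = -2.756  (xpiE)
log2(1240/148.0) = 3.067  (gisZ)
log2(1.122/0.974) = 0.204  (wvtA)
log2(0.177/0.436) = -1.301  (sriD)
log2(1.493/0.446) = 1.743  (cyaD)
The largest magnitude belongs to gisZ.

3.067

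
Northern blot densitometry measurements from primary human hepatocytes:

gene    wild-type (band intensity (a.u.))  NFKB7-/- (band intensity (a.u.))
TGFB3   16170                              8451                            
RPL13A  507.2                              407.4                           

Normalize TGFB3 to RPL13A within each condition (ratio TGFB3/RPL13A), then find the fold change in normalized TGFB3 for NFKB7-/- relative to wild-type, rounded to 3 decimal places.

0.651

TGFB3/RPL13A (wild-type) = 16170 / 507.2 = 31.881
TGFB3/RPL13A (NFKB7-/-) = 8451 / 407.4 = 20.744
Fold change = 20.744 / 31.881 = 0.6507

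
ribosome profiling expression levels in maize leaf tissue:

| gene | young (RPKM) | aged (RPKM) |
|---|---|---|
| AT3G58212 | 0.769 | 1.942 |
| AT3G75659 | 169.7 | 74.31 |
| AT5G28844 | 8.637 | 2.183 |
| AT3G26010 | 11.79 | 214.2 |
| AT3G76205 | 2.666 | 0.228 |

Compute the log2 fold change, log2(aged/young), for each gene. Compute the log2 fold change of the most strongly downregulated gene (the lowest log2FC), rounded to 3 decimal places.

-3.548

log2(1.942/0.769) = 1.336  (AT3G58212)
log2(74.31/169.7) = -1.191  (AT3G75659)
log2(2.183/8.637) = -1.984  (AT5G28844)
log2(214.2/11.79) = 4.183  (AT3G26010)
log2(0.228/2.666) = -3.548  (AT3G76205)
AT3G76205 is most strongly downregulated.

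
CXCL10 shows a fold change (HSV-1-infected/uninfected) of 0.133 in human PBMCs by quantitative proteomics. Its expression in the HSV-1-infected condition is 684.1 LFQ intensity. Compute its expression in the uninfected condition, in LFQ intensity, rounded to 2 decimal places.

5143.61

uninfected expression = 684.1 / 0.133 = 5143.61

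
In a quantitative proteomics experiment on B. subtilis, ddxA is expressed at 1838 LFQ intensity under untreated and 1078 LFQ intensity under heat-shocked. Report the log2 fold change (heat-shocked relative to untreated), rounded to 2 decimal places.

-0.77

Fold change = 1078 / 1838 = 0.5865
log2(0.5865) = -0.770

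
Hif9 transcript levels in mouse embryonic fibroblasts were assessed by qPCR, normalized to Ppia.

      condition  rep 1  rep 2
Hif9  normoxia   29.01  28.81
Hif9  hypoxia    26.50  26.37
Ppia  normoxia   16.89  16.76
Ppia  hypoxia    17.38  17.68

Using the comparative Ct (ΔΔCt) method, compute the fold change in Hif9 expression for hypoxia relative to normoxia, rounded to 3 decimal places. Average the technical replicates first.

Mean Ct: Hif9 normoxia 28.910; Hif9 hypoxia 26.435; Ppia normoxia 16.825; Ppia hypoxia 17.530
ΔCt(normoxia) = 28.910 − 16.825 = 12.085
ΔCt(hypoxia) = 26.435 − 17.530 = 8.905
ΔΔCt = 8.905 − 12.085 = -3.180
Fold change = 2^(−(-3.180)) = 2^3.180 = 9.0631

9.063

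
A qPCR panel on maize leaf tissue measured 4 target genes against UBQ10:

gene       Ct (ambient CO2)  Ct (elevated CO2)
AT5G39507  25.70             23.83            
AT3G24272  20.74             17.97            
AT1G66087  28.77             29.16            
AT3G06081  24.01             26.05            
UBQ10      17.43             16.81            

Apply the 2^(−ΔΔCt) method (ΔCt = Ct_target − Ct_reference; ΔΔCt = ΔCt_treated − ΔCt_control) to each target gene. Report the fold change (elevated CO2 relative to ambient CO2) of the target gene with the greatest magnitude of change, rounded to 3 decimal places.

0.158

AT5G39507: ΔΔCt = (23.83−16.81) − (25.70−17.43) = 7.02 − 8.27 = -1.25; fold change = 2^1.25 = 2.378
AT3G24272: ΔΔCt = (17.97−16.81) − (20.74−17.43) = 1.16 − 3.31 = -2.15; fold change = 2^2.15 = 4.438
AT1G66087: ΔΔCt = (29.16−16.81) − (28.77−17.43) = 12.35 − 11.34 = 1.01; fold change = 2^-1.01 = 0.497
AT3G06081: ΔΔCt = (26.05−16.81) − (24.01−17.43) = 9.24 − 6.58 = 2.66; fold change = 2^-2.66 = 0.158
AT3G06081 has the largest |ΔΔCt| = 2.66.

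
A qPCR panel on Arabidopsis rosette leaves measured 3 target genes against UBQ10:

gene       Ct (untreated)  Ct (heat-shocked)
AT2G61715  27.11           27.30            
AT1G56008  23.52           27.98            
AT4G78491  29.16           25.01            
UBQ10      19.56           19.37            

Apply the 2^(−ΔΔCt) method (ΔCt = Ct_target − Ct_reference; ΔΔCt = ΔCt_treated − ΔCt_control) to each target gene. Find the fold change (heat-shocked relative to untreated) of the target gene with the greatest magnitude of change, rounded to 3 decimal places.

AT2G61715: ΔΔCt = (27.30−19.37) − (27.11−19.56) = 7.93 − 7.55 = 0.38; fold change = 2^-0.38 = 0.768
AT1G56008: ΔΔCt = (27.98−19.37) − (23.52−19.56) = 8.61 − 3.96 = 4.65; fold change = 2^-4.65 = 0.040
AT4G78491: ΔΔCt = (25.01−19.37) − (29.16−19.56) = 5.64 − 9.60 = -3.96; fold change = 2^3.96 = 15.562
AT1G56008 has the largest |ΔΔCt| = 4.65.

0.040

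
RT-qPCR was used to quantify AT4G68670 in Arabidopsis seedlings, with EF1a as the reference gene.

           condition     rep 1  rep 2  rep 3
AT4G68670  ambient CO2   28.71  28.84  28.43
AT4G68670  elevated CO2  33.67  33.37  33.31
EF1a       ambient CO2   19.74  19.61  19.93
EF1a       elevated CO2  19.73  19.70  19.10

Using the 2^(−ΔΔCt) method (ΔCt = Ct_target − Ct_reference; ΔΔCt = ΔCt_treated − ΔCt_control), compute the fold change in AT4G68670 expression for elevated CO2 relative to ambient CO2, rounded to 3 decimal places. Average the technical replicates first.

0.030

Mean Ct: AT4G68670 ambient CO2 28.660; AT4G68670 elevated CO2 33.450; EF1a ambient CO2 19.760; EF1a elevated CO2 19.510
ΔCt(ambient CO2) = 28.660 − 19.760 = 8.900
ΔCt(elevated CO2) = 33.450 − 19.510 = 13.940
ΔΔCt = 13.940 − 8.900 = 5.040
Fold change = 2^(−5.040) = 0.0304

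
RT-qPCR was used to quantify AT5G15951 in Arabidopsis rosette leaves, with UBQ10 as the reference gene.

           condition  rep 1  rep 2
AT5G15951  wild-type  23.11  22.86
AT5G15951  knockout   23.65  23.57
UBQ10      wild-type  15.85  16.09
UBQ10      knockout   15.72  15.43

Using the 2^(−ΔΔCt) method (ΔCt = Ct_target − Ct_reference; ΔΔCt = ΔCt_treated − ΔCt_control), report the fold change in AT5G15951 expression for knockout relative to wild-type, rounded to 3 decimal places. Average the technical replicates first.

Mean Ct: AT5G15951 wild-type 22.985; AT5G15951 knockout 23.610; UBQ10 wild-type 15.970; UBQ10 knockout 15.575
ΔCt(wild-type) = 22.985 − 15.970 = 7.015
ΔCt(knockout) = 23.610 − 15.575 = 8.035
ΔΔCt = 8.035 − 7.015 = 1.020
Fold change = 2^(−1.020) = 0.4931

0.493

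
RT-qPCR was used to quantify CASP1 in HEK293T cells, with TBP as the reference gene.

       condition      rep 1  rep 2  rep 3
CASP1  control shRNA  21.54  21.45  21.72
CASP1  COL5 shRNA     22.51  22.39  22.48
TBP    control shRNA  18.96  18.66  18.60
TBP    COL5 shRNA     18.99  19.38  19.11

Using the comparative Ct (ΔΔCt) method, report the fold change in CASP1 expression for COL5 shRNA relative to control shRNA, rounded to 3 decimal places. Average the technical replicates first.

0.722

Mean Ct: CASP1 control shRNA 21.570; CASP1 COL5 shRNA 22.460; TBP control shRNA 18.740; TBP COL5 shRNA 19.160
ΔCt(control shRNA) = 21.570 − 18.740 = 2.830
ΔCt(COL5 shRNA) = 22.460 − 19.160 = 3.300
ΔΔCt = 3.300 − 2.830 = 0.470
Fold change = 2^(−0.470) = 0.7220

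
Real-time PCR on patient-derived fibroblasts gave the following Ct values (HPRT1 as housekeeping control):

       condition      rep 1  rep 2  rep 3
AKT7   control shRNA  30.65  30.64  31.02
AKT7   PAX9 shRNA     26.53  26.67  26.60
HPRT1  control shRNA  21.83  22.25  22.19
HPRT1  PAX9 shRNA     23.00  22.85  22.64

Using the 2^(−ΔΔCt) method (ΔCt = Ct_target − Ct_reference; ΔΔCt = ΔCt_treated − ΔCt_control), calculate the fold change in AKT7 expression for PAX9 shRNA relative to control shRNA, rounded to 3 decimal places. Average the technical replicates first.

Mean Ct: AKT7 control shRNA 30.770; AKT7 PAX9 shRNA 26.600; HPRT1 control shRNA 22.090; HPRT1 PAX9 shRNA 22.830
ΔCt(control shRNA) = 30.770 − 22.090 = 8.680
ΔCt(PAX9 shRNA) = 26.600 − 22.830 = 3.770
ΔΔCt = 3.770 − 8.680 = -4.910
Fold change = 2^(−(-4.910)) = 2^4.910 = 30.0647

30.065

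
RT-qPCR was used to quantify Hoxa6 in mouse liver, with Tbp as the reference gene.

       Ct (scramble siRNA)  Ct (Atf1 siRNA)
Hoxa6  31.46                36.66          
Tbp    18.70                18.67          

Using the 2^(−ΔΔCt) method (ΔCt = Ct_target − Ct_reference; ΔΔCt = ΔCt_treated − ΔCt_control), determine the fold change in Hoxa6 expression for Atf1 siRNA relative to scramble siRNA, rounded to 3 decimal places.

0.027

ΔCt(scramble siRNA) = 31.460 − 18.700 = 12.760
ΔCt(Atf1 siRNA) = 36.660 − 18.670 = 17.990
ΔΔCt = 17.990 − 12.760 = 5.230
Fold change = 2^(−5.230) = 0.0266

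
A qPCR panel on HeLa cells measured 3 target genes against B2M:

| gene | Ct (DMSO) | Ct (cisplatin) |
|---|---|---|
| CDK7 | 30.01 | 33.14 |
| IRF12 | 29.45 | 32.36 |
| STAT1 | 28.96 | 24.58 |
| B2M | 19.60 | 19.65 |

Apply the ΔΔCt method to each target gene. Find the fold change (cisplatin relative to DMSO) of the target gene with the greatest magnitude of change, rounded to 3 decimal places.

CDK7: ΔΔCt = (33.14−19.65) − (30.01−19.60) = 13.49 − 10.41 = 3.08; fold change = 2^-3.08 = 0.118
IRF12: ΔΔCt = (32.36−19.65) − (29.45−19.60) = 12.71 − 9.85 = 2.86; fold change = 2^-2.86 = 0.138
STAT1: ΔΔCt = (24.58−19.65) − (28.96−19.60) = 4.93 − 9.36 = -4.43; fold change = 2^4.43 = 21.556
STAT1 has the largest |ΔΔCt| = 4.43.

21.556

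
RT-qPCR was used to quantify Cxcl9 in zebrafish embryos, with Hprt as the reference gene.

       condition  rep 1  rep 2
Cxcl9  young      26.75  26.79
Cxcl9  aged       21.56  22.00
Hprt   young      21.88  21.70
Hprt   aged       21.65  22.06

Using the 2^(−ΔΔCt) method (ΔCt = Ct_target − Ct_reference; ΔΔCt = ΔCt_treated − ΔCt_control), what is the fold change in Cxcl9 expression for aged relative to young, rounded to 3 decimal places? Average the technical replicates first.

Mean Ct: Cxcl9 young 26.770; Cxcl9 aged 21.780; Hprt young 21.790; Hprt aged 21.855
ΔCt(young) = 26.770 − 21.790 = 4.980
ΔCt(aged) = 21.780 − 21.855 = -0.075
ΔΔCt = -0.075 − 4.980 = -5.055
Fold change = 2^(−(-5.055)) = 2^5.055 = 33.2435

33.243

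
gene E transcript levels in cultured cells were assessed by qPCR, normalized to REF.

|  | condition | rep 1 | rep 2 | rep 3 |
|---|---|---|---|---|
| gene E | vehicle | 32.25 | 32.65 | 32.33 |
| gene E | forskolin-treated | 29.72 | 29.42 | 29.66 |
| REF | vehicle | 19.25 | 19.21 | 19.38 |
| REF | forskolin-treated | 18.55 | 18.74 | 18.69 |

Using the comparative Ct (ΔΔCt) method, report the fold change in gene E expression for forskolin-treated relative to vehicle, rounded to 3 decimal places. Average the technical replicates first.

4.563

Mean Ct: gene E vehicle 32.410; gene E forskolin-treated 29.600; REF vehicle 19.280; REF forskolin-treated 18.660
ΔCt(vehicle) = 32.410 − 19.280 = 13.130
ΔCt(forskolin-treated) = 29.600 − 18.660 = 10.940
ΔΔCt = 10.940 − 13.130 = -2.190
Fold change = 2^(−(-2.190)) = 2^2.190 = 4.5631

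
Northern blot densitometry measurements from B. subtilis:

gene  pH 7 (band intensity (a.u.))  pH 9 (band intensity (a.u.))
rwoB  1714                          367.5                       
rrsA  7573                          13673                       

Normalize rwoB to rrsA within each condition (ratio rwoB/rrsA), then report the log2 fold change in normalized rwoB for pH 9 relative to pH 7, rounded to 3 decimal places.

rwoB/rrsA (pH 7) = 1714 / 7573 = 0.22633
rwoB/rrsA (pH 9) = 367.5 / 13673 = 0.026878
Fold change = 0.026878 / 0.22633 = 0.1188
log2(0.1188) = -3.0739

-3.074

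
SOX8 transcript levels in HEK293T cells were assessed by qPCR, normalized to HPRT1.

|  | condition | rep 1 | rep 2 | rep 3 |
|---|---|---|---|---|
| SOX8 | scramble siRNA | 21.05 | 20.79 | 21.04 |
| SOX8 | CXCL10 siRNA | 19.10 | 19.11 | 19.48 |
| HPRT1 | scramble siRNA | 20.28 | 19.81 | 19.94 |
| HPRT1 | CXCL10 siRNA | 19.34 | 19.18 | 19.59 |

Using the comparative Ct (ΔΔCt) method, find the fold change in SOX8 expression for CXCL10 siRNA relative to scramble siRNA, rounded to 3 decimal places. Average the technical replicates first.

2.129

Mean Ct: SOX8 scramble siRNA 20.960; SOX8 CXCL10 siRNA 19.230; HPRT1 scramble siRNA 20.010; HPRT1 CXCL10 siRNA 19.370
ΔCt(scramble siRNA) = 20.960 − 20.010 = 0.950
ΔCt(CXCL10 siRNA) = 19.230 − 19.370 = -0.140
ΔΔCt = -0.140 − 0.950 = -1.090
Fold change = 2^(−(-1.090)) = 2^1.090 = 2.1287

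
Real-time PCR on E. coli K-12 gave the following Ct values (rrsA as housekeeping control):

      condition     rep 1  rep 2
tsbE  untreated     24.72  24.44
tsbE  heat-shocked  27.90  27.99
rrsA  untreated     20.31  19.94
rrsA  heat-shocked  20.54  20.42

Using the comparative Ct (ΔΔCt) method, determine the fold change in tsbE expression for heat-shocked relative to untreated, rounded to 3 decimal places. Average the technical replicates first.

Mean Ct: tsbE untreated 24.580; tsbE heat-shocked 27.945; rrsA untreated 20.125; rrsA heat-shocked 20.480
ΔCt(untreated) = 24.580 − 20.125 = 4.455
ΔCt(heat-shocked) = 27.945 − 20.480 = 7.465
ΔΔCt = 7.465 − 4.455 = 3.010
Fold change = 2^(−3.010) = 0.1241

0.124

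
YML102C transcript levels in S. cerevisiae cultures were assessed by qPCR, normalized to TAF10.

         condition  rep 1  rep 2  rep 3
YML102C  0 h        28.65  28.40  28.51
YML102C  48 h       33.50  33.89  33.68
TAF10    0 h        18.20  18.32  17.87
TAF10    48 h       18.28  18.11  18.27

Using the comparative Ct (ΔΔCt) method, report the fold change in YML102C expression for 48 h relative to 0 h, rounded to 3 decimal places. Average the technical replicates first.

Mean Ct: YML102C 0 h 28.520; YML102C 48 h 33.690; TAF10 0 h 18.130; TAF10 48 h 18.220
ΔCt(0 h) = 28.520 − 18.130 = 10.390
ΔCt(48 h) = 33.690 − 18.220 = 15.470
ΔΔCt = 15.470 − 10.390 = 5.080
Fold change = 2^(−5.080) = 0.0296

0.030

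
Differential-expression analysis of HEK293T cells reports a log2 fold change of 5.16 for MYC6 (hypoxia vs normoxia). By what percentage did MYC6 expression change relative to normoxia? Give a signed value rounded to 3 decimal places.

3475.319%

Fold change = 2^(5.16) = 35.7532
Percent change = (FC − 1) × 100% = (35.7532 − 1) × 100 = 3475.319%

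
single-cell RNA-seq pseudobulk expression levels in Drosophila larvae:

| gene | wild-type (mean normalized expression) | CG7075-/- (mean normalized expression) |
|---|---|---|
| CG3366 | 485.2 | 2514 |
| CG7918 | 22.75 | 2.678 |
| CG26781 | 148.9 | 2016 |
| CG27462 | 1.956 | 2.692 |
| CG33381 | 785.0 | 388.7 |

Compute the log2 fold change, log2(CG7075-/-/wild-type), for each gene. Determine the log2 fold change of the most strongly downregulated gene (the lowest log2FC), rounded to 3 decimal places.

-3.087

log2(2514/485.2) = 2.373  (CG3366)
log2(2.678/22.75) = -3.087  (CG7918)
log2(2016/148.9) = 3.759  (CG26781)
log2(2.692/1.956) = 0.461  (CG27462)
log2(388.7/785.0) = -1.014  (CG33381)
CG7918 is most strongly downregulated.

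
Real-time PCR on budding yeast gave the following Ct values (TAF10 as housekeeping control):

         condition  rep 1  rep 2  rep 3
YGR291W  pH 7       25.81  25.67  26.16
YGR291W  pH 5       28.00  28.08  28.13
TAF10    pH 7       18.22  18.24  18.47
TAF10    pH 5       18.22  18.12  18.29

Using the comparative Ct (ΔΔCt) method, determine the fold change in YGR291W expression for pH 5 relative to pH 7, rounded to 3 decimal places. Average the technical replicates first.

Mean Ct: YGR291W pH 7 25.880; YGR291W pH 5 28.070; TAF10 pH 7 18.310; TAF10 pH 5 18.210
ΔCt(pH 7) = 25.880 − 18.310 = 7.570
ΔCt(pH 5) = 28.070 − 18.210 = 9.860
ΔΔCt = 9.860 − 7.570 = 2.290
Fold change = 2^(−2.290) = 0.2045

0.204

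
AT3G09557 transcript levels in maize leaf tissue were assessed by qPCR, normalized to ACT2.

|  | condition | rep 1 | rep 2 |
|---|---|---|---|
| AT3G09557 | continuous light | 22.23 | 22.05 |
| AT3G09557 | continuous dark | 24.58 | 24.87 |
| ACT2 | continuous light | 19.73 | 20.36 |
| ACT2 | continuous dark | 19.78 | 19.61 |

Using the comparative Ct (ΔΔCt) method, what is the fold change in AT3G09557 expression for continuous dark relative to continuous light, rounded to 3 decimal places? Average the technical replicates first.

0.131

Mean Ct: AT3G09557 continuous light 22.140; AT3G09557 continuous dark 24.725; ACT2 continuous light 20.045; ACT2 continuous dark 19.695
ΔCt(continuous light) = 22.140 − 20.045 = 2.095
ΔCt(continuous dark) = 24.725 − 19.695 = 5.030
ΔΔCt = 5.030 − 2.095 = 2.935
Fold change = 2^(−2.935) = 0.1308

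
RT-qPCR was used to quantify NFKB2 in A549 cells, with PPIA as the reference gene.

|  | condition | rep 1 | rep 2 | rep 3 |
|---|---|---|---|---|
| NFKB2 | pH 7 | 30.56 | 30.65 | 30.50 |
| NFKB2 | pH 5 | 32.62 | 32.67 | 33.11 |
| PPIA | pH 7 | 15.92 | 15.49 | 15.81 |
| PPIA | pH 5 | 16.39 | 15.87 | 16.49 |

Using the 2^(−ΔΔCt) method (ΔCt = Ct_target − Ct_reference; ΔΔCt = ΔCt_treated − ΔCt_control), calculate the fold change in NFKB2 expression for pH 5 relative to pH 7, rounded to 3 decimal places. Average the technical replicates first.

Mean Ct: NFKB2 pH 7 30.570; NFKB2 pH 5 32.800; PPIA pH 7 15.740; PPIA pH 5 16.250
ΔCt(pH 7) = 30.570 − 15.740 = 14.830
ΔCt(pH 5) = 32.800 − 16.250 = 16.550
ΔΔCt = 16.550 − 14.830 = 1.720
Fold change = 2^(−1.720) = 0.3035

0.304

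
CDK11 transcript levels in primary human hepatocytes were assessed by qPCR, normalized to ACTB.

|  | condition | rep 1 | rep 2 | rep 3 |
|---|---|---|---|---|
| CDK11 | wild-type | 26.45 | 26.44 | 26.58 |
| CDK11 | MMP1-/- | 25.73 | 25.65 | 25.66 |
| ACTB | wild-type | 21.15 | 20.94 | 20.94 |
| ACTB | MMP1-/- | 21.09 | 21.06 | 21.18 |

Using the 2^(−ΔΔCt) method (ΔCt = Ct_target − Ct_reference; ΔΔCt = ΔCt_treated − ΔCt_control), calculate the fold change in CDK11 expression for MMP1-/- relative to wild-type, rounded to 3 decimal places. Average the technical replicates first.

1.879

Mean Ct: CDK11 wild-type 26.490; CDK11 MMP1-/- 25.680; ACTB wild-type 21.010; ACTB MMP1-/- 21.110
ΔCt(wild-type) = 26.490 − 21.010 = 5.480
ΔCt(MMP1-/-) = 25.680 − 21.110 = 4.570
ΔΔCt = 4.570 − 5.480 = -0.910
Fold change = 2^(−(-0.910)) = 2^0.910 = 1.8790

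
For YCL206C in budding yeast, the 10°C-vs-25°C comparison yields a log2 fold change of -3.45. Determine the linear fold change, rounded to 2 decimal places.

0.09

Fold change = 2^(-3.45) = 0.092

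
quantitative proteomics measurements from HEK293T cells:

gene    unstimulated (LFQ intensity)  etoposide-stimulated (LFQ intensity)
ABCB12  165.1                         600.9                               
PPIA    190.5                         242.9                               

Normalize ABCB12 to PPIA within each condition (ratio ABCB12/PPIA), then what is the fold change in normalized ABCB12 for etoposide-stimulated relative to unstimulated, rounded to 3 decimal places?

ABCB12/PPIA (unstimulated) = 165.1 / 190.5 = 0.86667
ABCB12/PPIA (etoposide-stimulated) = 600.9 / 242.9 = 2.4739
Fold change = 2.4739 / 0.86667 = 2.8545

2.854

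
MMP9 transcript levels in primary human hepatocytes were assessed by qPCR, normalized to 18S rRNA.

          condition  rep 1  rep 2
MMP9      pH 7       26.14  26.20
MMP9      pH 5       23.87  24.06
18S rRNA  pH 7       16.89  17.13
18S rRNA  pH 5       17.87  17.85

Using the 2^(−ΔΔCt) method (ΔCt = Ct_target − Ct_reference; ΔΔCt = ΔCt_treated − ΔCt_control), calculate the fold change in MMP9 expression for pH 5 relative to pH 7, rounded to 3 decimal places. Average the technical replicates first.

Mean Ct: MMP9 pH 7 26.170; MMP9 pH 5 23.965; 18S rRNA pH 7 17.010; 18S rRNA pH 5 17.860
ΔCt(pH 7) = 26.170 − 17.010 = 9.160
ΔCt(pH 5) = 23.965 − 17.860 = 6.105
ΔΔCt = 6.105 − 9.160 = -3.055
Fold change = 2^(−(-3.055)) = 2^3.055 = 8.3109

8.311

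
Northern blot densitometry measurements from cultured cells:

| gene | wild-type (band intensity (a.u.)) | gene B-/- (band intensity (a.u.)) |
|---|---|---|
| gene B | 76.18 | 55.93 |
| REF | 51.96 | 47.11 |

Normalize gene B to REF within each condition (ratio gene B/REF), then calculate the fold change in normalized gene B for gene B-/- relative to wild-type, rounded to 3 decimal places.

gene B/REF (wild-type) = 76.18 / 51.96 = 1.4661
gene B/REF (gene B-/-) = 55.93 / 47.11 = 1.1872
Fold change = 1.1872 / 1.4661 = 0.8098

0.810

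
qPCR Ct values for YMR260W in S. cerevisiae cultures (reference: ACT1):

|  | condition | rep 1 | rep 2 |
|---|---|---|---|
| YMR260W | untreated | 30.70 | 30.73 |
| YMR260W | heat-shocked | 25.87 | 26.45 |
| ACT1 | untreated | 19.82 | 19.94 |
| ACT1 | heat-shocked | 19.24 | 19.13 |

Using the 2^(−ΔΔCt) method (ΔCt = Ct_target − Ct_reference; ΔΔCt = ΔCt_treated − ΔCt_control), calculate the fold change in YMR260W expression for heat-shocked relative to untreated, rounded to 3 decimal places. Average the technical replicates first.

Mean Ct: YMR260W untreated 30.715; YMR260W heat-shocked 26.160; ACT1 untreated 19.880; ACT1 heat-shocked 19.185
ΔCt(untreated) = 30.715 − 19.880 = 10.835
ΔCt(heat-shocked) = 26.160 − 19.185 = 6.975
ΔΔCt = 6.975 − 10.835 = -3.860
Fold change = 2^(−(-3.860)) = 2^3.860 = 14.5203

14.520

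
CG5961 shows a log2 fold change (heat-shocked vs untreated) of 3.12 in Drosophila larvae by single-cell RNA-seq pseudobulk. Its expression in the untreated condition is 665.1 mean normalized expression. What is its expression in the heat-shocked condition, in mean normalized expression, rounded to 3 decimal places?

5782.299

Fold change = 2^(3.12) = 8.6939
heat-shocked expression = 665.1 × 8.6939 = 5782.299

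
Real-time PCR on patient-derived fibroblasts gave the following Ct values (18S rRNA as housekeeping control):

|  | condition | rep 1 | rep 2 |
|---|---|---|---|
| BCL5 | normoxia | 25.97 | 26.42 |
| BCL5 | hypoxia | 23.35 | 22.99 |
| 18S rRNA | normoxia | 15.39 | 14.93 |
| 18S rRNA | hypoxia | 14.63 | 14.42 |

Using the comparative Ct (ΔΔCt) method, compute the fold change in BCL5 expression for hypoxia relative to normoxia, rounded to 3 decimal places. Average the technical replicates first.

Mean Ct: BCL5 normoxia 26.195; BCL5 hypoxia 23.170; 18S rRNA normoxia 15.160; 18S rRNA hypoxia 14.525
ΔCt(normoxia) = 26.195 − 15.160 = 11.035
ΔCt(hypoxia) = 23.170 − 14.525 = 8.645
ΔΔCt = 8.645 − 11.035 = -2.390
Fold change = 2^(−(-2.390)) = 2^2.390 = 5.2416

5.242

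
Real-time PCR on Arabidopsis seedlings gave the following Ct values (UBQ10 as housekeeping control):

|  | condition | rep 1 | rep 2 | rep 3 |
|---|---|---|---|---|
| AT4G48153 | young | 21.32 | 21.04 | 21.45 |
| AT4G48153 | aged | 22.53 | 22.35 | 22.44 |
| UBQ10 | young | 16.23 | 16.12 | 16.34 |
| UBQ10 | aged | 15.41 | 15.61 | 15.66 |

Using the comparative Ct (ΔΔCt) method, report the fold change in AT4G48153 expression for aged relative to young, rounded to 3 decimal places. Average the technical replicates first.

Mean Ct: AT4G48153 young 21.270; AT4G48153 aged 22.440; UBQ10 young 16.230; UBQ10 aged 15.560
ΔCt(young) = 21.270 − 16.230 = 5.040
ΔCt(aged) = 22.440 − 15.560 = 6.880
ΔΔCt = 6.880 − 5.040 = 1.840
Fold change = 2^(−1.840) = 0.2793

0.279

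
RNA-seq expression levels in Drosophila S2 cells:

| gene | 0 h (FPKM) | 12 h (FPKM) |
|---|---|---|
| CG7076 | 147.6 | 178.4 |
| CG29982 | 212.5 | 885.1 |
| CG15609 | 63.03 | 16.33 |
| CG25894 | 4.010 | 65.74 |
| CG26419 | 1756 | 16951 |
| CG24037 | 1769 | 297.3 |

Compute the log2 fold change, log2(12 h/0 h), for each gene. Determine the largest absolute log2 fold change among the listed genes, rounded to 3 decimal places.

log2(178.4/147.6) = 0.273  (CG7076)
log2(885.1/212.5) = 2.058  (CG29982)
log2(16.33/63.03) = -1.949  (CG15609)
log2(65.74/4.010) = 4.035  (CG25894)
log2(16951/1756) = 3.271  (CG26419)
log2(297.3/1769) = -2.573  (CG24037)
The largest magnitude belongs to CG25894.

4.035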